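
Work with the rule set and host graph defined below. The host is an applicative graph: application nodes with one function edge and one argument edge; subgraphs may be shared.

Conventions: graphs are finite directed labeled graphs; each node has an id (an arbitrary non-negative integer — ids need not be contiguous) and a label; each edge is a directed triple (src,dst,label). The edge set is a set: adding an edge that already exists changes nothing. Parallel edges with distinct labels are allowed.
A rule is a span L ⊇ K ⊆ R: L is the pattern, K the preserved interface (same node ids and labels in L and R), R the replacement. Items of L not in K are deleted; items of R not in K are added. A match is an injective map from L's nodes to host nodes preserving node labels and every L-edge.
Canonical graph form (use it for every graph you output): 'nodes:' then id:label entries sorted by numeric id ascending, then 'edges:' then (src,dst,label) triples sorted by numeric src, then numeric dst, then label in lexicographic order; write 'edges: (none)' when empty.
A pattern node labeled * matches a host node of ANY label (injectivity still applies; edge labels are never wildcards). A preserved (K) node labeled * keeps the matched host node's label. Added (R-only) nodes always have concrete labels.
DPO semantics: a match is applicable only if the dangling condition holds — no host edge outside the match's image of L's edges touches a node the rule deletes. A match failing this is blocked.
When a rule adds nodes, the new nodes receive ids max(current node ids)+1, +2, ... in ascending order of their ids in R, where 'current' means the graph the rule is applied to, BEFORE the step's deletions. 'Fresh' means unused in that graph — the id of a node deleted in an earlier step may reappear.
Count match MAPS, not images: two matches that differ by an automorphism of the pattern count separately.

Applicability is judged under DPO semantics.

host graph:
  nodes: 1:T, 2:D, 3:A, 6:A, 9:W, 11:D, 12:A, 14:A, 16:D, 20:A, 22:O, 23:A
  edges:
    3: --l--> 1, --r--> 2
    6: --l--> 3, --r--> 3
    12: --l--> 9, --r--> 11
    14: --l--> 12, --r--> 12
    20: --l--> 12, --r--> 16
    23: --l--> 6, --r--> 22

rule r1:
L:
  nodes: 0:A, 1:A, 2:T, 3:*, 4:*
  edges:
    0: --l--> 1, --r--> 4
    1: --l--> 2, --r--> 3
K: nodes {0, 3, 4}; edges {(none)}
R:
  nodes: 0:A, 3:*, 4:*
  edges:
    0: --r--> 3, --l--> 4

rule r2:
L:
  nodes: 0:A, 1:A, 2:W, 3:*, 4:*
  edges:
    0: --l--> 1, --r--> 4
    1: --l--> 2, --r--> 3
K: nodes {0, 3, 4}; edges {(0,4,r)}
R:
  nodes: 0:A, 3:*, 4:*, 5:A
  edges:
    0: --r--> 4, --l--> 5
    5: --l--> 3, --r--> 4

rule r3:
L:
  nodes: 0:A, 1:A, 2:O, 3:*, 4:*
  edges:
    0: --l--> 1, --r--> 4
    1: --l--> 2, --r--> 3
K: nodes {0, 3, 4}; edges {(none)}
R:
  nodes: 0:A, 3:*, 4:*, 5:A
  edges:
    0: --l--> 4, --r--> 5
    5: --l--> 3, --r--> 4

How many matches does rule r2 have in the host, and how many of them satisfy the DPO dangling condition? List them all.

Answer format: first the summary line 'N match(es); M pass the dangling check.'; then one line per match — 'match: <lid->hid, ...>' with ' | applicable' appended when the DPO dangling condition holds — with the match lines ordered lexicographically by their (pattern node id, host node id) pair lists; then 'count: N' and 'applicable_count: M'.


1 match(es); 0 pass the dangling check.
match: 0->20, 1->12, 2->9, 3->11, 4->16
count: 1
applicable_count: 0


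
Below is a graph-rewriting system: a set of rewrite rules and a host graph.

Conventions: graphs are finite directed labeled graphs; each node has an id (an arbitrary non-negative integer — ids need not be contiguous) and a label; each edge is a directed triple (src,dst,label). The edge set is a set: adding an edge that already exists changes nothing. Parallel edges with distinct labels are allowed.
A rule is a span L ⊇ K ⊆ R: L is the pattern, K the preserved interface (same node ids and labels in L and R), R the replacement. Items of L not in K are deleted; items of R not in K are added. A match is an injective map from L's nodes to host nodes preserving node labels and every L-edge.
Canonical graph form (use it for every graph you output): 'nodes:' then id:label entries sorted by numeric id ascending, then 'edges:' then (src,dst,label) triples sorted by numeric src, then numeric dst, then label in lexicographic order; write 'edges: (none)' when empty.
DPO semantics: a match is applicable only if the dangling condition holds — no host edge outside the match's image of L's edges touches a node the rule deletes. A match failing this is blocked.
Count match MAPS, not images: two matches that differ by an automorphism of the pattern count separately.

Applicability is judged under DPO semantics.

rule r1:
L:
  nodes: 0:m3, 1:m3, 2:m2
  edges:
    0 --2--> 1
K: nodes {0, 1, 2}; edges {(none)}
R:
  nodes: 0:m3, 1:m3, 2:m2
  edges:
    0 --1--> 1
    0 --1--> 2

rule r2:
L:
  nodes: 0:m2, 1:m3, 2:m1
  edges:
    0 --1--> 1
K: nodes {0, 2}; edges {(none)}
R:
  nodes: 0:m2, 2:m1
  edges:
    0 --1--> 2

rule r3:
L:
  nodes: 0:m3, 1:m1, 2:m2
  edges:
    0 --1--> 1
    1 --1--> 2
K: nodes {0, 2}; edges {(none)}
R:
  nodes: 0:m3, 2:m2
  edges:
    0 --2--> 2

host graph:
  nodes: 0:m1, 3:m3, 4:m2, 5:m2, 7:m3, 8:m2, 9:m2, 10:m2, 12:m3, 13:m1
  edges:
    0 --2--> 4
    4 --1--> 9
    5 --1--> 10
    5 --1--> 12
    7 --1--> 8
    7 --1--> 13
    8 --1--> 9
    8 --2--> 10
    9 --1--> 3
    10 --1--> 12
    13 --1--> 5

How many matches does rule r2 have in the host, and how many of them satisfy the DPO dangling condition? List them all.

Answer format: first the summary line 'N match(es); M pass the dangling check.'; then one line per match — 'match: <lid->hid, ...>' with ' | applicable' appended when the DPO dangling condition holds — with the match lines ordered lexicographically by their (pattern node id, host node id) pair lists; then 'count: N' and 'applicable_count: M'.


6 match(es); 2 pass the dangling check.
match: 0->5, 1->12, 2->0
match: 0->5, 1->12, 2->13
match: 0->9, 1->3, 2->0 | applicable
match: 0->9, 1->3, 2->13 | applicable
match: 0->10, 1->12, 2->0
match: 0->10, 1->12, 2->13
count: 6
applicable_count: 2


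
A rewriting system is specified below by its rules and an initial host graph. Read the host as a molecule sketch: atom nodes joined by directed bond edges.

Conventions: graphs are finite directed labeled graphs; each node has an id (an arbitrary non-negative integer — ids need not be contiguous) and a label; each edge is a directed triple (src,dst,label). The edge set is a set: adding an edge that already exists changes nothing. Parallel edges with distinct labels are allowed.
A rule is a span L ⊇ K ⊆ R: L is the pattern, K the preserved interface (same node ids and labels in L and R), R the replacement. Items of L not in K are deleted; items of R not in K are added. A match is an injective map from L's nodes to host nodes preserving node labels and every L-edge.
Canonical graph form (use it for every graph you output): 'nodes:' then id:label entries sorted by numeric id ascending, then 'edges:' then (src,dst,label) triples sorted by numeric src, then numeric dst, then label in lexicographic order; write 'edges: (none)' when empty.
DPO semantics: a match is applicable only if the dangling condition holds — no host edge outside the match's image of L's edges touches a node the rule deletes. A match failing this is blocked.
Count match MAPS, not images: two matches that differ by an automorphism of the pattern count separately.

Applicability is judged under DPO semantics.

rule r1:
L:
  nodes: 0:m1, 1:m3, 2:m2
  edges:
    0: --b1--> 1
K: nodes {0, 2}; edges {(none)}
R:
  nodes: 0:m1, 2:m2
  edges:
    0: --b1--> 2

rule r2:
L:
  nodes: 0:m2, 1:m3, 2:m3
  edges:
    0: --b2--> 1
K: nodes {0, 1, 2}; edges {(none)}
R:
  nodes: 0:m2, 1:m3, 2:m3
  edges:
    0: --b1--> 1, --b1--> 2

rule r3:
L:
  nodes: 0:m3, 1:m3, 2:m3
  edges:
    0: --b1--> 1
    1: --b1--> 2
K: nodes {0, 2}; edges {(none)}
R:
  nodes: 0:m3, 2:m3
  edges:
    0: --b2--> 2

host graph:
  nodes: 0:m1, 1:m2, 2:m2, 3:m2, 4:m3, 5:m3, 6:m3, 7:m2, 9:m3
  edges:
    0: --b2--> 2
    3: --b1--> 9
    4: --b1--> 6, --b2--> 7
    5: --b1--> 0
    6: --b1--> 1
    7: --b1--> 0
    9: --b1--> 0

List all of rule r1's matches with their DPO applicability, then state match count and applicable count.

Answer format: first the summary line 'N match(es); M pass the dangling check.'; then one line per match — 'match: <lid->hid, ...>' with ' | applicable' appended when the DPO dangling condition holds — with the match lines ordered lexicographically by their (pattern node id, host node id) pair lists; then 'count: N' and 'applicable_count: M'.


0 match(es); 0 pass the dangling check.
count: 0
applicable_count: 0


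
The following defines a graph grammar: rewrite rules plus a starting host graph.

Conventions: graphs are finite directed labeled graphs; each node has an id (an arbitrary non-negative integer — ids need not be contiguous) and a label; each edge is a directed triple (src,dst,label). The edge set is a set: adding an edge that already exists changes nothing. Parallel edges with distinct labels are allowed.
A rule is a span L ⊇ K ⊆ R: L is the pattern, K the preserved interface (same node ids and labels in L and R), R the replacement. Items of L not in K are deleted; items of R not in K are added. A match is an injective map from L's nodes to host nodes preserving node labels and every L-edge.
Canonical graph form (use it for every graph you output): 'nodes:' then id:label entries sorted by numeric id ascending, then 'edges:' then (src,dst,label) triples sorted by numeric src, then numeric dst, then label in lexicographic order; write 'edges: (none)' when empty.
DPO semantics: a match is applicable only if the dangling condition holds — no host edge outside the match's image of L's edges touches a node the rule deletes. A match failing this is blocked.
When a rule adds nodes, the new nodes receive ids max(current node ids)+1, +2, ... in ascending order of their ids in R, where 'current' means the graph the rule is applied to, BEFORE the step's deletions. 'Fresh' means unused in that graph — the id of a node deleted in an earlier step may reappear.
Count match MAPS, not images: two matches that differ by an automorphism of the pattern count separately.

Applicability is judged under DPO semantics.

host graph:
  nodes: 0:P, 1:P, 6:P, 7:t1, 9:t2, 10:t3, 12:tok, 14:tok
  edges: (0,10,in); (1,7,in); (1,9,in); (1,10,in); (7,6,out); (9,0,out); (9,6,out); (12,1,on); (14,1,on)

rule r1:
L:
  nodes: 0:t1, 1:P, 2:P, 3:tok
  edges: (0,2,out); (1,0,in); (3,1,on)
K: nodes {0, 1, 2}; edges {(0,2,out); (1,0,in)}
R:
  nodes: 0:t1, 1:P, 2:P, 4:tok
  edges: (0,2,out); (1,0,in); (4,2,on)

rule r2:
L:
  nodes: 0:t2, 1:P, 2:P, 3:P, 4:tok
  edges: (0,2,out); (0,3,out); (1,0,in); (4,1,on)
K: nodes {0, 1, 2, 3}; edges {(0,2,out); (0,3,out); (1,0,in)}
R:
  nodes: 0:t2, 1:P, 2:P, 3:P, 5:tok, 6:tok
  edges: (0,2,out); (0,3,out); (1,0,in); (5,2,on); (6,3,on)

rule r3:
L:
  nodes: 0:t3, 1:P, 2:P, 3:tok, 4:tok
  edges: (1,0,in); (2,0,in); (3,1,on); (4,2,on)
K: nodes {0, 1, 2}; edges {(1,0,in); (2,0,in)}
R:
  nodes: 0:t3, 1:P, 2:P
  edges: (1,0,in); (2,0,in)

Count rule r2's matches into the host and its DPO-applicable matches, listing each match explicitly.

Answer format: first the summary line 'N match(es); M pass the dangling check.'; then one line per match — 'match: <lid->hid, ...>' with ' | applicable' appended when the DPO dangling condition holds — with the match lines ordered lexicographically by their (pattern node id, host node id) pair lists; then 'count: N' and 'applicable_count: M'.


4 match(es); 4 pass the dangling check.
match: 0->9, 1->1, 2->0, 3->6, 4->12 | applicable
match: 0->9, 1->1, 2->0, 3->6, 4->14 | applicable
match: 0->9, 1->1, 2->6, 3->0, 4->12 | applicable
match: 0->9, 1->1, 2->6, 3->0, 4->14 | applicable
count: 4
applicable_count: 4


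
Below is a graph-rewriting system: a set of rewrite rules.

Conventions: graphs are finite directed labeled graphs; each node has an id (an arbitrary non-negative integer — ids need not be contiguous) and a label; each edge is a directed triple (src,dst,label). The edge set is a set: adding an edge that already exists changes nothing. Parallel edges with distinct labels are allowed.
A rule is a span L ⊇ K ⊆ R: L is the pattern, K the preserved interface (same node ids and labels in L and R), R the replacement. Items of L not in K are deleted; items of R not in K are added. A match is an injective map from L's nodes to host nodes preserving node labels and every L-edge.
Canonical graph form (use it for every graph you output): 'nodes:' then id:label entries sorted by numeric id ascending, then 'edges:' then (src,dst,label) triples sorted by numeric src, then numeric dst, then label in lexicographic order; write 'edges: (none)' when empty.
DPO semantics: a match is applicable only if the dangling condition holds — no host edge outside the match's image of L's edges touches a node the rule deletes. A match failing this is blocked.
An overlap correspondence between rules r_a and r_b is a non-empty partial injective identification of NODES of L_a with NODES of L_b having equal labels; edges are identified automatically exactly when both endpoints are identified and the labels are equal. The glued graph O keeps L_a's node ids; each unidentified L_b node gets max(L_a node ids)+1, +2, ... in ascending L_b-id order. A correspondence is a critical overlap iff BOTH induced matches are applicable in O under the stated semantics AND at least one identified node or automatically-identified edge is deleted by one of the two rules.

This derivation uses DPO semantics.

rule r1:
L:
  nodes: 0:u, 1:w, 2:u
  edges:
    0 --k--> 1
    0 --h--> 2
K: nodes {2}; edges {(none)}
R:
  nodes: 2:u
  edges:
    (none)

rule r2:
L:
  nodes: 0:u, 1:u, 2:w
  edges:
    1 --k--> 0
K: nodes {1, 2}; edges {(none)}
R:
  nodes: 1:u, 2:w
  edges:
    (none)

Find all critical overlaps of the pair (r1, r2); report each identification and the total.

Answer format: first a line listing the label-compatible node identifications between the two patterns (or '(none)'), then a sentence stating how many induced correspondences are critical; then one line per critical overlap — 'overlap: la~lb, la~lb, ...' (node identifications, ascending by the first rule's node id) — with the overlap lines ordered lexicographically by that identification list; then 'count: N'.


label-compatible node identifications between L(r1) and L(r2): 0~0, 0~1, 1~2, 2~0, 2~1
2 of the induced correspondences are critical overlaps of r1 and r2.
overlap: 1~2
overlap: 1~2, 2~1
count: 2


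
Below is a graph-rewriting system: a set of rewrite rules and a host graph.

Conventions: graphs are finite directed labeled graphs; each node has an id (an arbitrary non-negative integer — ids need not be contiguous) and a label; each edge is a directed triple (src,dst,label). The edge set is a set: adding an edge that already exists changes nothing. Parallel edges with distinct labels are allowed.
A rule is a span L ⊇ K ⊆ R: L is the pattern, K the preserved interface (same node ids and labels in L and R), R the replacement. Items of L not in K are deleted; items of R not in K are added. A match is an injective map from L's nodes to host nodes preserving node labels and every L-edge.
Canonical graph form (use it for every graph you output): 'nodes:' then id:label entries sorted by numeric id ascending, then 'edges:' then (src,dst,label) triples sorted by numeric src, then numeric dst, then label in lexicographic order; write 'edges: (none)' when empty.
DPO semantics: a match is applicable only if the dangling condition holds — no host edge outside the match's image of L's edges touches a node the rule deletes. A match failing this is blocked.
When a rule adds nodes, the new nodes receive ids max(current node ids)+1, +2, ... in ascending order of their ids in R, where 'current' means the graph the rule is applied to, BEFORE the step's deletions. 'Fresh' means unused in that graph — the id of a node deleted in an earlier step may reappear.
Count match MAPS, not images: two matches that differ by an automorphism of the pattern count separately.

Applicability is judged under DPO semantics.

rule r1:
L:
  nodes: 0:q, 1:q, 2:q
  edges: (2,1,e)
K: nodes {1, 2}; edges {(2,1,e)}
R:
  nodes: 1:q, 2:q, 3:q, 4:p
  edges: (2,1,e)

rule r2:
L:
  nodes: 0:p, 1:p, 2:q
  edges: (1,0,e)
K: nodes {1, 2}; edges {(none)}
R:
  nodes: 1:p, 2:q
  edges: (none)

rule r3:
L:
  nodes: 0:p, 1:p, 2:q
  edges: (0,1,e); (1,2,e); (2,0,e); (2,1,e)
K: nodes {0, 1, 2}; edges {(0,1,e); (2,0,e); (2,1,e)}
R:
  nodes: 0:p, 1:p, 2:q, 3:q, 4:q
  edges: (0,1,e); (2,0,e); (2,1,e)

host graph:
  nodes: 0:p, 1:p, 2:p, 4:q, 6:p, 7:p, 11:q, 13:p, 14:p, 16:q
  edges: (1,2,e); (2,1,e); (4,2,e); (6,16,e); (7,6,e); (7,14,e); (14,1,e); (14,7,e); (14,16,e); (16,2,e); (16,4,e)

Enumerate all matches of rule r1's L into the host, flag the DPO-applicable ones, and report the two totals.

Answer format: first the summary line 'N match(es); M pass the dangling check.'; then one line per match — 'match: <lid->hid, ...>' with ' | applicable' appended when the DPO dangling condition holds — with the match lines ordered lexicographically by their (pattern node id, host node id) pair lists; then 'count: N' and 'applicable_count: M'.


1 match(es); 1 pass the dangling check.
match: 0->11, 1->4, 2->16 | applicable
count: 1
applicable_count: 1


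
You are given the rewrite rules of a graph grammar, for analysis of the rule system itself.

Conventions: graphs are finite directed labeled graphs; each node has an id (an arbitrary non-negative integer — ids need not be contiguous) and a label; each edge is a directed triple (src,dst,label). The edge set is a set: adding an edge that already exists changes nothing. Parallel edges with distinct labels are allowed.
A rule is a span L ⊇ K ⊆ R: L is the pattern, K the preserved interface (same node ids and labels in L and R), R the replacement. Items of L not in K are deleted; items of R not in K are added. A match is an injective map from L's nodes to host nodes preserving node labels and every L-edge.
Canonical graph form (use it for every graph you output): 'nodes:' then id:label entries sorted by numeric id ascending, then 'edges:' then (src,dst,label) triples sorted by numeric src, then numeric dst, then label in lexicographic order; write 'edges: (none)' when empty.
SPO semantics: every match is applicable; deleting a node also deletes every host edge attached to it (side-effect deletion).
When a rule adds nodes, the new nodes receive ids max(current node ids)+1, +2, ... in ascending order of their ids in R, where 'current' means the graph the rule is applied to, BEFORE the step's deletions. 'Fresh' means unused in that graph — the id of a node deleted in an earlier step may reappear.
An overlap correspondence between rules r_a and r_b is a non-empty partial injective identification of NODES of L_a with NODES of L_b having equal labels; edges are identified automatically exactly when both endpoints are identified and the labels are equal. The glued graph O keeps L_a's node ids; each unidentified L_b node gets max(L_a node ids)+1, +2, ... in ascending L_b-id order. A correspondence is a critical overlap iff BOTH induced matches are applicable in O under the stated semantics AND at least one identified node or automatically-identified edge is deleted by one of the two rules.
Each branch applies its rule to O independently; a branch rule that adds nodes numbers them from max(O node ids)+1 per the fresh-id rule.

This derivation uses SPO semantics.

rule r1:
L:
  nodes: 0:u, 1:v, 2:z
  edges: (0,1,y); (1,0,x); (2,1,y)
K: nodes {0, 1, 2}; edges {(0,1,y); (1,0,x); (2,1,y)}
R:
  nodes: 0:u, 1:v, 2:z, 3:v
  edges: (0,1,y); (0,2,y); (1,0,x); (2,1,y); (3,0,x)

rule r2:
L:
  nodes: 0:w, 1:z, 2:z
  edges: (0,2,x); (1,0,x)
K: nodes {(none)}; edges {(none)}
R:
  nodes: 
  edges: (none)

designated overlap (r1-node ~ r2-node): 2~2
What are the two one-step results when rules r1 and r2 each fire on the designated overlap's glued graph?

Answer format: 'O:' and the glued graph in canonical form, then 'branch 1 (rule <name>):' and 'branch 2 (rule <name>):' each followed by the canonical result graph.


O:
nodes: 0:u, 1:v, 2:z, 3:w, 4:z
edges: (0,1,y); (1,0,x); (2,1,y); (3,2,x); (4,3,x)
branch 1 (rule r1):
nodes: 0:u, 1:v, 2:z, 3:w, 4:z, 5:v
edges: (0,1,y); (0,2,y); (1,0,x); (2,1,y); (3,2,x); (4,3,x); (5,0,x)
branch 2 (rule r2):
nodes: 0:u, 1:v
edges: (0,1,y); (1,0,x)


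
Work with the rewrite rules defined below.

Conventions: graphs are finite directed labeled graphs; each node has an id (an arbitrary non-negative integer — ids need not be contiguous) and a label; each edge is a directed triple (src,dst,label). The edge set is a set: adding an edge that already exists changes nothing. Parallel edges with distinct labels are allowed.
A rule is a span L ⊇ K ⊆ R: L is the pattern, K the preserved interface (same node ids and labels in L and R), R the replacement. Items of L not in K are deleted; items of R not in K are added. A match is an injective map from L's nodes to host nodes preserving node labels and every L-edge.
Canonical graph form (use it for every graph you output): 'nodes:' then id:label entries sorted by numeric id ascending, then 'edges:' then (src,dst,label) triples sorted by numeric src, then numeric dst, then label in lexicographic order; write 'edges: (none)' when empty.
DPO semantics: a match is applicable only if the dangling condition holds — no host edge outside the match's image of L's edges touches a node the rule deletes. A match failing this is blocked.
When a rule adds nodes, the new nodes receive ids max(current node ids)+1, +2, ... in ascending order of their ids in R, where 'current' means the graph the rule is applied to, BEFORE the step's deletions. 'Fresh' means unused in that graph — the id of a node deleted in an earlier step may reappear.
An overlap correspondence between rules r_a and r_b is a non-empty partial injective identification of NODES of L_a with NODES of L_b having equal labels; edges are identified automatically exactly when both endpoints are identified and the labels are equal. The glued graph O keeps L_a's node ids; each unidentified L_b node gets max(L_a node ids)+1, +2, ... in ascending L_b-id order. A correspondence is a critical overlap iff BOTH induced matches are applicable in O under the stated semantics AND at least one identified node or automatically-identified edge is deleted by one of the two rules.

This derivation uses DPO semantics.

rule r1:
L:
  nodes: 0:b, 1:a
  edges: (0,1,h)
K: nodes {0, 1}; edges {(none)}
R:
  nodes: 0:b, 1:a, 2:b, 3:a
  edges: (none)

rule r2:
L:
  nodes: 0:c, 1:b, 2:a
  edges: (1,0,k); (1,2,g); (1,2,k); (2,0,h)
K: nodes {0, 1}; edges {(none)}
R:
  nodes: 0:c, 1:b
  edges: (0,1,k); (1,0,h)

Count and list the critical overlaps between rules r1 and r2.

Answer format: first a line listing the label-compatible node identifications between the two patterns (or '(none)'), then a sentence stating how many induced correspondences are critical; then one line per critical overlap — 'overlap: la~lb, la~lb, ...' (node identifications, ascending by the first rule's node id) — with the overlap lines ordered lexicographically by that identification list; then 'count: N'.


label-compatible node identifications between L(r1) and L(r2): 0~1, 1~2
0 of the induced correspondences are critical overlaps of r1 and r2.
count: 0


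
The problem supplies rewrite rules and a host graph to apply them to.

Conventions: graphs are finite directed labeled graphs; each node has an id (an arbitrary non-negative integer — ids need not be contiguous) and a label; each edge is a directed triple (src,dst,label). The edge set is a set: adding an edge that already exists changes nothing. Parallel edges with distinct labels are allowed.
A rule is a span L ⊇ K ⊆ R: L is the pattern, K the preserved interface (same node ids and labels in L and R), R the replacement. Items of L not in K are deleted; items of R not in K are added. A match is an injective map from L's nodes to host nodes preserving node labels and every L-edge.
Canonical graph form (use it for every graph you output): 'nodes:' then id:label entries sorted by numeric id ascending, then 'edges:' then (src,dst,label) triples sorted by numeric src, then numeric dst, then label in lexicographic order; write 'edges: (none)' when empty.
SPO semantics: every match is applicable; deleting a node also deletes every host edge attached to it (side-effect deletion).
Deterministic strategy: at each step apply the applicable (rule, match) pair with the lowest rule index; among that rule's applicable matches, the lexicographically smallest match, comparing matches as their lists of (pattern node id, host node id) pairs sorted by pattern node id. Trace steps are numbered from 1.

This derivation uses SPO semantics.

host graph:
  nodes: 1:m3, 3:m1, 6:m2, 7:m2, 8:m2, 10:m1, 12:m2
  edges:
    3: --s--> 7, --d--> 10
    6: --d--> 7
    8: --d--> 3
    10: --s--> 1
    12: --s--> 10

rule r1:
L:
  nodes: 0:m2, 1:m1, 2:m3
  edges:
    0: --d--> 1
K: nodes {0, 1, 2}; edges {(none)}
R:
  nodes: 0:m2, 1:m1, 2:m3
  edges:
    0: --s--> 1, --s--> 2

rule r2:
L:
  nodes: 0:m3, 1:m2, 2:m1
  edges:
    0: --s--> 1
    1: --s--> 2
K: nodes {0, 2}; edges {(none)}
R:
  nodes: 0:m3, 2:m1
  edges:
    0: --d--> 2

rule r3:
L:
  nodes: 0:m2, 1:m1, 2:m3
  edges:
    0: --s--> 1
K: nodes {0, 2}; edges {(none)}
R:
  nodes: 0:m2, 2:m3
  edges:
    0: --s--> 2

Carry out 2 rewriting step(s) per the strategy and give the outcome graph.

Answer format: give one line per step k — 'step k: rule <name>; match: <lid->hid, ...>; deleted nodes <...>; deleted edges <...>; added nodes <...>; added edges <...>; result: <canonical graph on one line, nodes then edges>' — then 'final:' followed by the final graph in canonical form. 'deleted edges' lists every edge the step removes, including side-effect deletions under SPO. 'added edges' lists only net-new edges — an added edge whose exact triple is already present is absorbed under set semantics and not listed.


step 1: rule r1; match: 0->8, 1->3, 2->1; deleted nodes (none); deleted edges (8,3,d); added nodes (none); added edges (8,1,s); (8,3,s); result: nodes: 1:m3, 3:m1, 6:m2, 7:m2, 8:m2, 10:m1, 12:m2 edges: (3,7,s); (3,10,d); (6,7,d); (8,1,s); (8,3,s); (10,1,s); (12,10,s)
step 2: rule r3; match: 0->8, 1->3, 2->1; deleted nodes 3; deleted edges (3,7,s); (3,10,d); (8,3,s); added nodes (none); added edges (none); result: nodes: 1:m3, 6:m2, 7:m2, 8:m2, 10:m1, 12:m2 edges: (6,7,d); (8,1,s); (10,1,s); (12,10,s)
final:
nodes: 1:m3, 6:m2, 7:m2, 8:m2, 10:m1, 12:m2
edges: (6,7,d); (8,1,s); (10,1,s); (12,10,s)


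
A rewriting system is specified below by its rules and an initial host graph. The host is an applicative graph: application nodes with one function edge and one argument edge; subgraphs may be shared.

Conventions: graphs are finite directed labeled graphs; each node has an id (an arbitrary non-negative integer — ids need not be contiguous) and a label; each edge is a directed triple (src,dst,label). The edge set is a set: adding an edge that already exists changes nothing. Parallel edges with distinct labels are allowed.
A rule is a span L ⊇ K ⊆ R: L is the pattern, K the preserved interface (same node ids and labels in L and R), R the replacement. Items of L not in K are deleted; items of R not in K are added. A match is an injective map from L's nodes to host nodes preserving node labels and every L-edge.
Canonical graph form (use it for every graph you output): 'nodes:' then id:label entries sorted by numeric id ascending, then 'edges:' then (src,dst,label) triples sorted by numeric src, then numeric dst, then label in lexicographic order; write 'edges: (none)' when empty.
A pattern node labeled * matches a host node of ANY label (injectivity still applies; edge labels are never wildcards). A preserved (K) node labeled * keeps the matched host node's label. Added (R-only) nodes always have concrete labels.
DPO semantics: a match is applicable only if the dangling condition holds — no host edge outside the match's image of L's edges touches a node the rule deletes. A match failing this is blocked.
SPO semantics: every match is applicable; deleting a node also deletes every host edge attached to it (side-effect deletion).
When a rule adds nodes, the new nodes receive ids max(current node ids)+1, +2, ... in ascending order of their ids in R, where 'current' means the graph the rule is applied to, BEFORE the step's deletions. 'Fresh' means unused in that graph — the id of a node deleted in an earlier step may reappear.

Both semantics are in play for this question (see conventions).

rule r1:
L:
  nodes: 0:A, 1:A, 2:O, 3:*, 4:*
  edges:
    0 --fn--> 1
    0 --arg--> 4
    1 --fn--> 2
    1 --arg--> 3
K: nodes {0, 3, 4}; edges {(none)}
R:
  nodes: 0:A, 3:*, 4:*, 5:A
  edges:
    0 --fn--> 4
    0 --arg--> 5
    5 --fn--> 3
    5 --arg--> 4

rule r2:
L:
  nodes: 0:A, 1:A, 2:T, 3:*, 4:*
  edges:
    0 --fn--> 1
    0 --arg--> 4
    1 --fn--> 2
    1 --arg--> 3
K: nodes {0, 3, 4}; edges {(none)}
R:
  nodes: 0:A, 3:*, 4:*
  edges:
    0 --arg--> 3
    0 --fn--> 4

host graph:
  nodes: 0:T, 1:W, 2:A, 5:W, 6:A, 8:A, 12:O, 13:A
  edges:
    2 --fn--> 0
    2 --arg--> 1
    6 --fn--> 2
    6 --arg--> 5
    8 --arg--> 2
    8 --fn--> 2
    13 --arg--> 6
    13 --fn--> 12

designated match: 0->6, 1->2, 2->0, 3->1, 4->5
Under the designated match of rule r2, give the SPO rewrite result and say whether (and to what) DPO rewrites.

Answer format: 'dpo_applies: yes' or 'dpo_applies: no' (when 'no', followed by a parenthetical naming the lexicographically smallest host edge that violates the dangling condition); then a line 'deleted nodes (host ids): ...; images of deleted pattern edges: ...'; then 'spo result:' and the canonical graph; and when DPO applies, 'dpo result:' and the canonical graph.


dpo_applies: no
(the rule deletes node 2, which keeps host edge (8,2,arg) outside the match image — the dangling condition fails, DPO blocks; SPO proceeds and side-deletes such edges)
deleted nodes (host ids): 0, 2; images of deleted pattern edges: (2,0,fn); (2,1,arg); (6,2,fn); (6,5,arg)
spo result:
nodes: 1:W, 5:W, 6:A, 8:A, 12:O, 13:A
edges: (6,1,arg); (6,5,fn); (13,6,arg); (13,12,fn)


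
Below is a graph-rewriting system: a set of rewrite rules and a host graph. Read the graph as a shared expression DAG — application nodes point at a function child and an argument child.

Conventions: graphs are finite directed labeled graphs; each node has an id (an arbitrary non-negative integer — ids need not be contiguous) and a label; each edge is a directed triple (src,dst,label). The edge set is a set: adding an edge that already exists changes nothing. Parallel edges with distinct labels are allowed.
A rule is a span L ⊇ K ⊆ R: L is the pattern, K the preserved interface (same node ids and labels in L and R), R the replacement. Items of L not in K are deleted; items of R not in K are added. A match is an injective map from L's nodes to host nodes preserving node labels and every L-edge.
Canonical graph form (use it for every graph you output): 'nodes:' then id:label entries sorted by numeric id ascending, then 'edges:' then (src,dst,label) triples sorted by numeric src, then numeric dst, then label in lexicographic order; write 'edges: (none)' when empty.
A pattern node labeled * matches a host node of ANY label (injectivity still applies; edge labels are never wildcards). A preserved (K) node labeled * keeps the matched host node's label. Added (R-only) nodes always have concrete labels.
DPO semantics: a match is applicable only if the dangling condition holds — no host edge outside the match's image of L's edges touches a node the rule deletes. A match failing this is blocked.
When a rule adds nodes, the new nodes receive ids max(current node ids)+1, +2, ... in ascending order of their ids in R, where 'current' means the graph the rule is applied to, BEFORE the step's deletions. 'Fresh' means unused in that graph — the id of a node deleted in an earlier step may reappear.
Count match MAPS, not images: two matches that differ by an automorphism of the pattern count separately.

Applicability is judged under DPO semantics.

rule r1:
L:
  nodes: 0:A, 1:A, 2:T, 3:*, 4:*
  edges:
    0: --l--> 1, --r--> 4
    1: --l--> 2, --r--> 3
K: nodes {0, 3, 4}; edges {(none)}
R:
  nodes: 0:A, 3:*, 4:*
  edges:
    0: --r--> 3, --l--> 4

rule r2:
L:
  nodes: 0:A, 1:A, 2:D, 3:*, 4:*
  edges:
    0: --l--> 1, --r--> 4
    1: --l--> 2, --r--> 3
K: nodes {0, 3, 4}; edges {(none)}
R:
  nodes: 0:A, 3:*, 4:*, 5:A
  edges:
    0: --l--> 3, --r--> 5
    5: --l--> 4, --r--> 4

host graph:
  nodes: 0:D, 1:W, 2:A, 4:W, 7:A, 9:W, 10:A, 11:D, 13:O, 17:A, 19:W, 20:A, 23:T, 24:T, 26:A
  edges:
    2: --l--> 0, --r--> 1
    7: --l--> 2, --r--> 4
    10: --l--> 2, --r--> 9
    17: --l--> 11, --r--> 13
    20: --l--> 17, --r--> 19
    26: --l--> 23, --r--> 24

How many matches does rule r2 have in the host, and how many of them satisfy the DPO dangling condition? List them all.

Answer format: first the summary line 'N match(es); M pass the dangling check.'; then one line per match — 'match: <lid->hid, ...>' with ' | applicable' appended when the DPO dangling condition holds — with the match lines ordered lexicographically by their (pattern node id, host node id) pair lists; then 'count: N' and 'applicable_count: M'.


3 match(es); 1 pass the dangling check.
match: 0->7, 1->2, 2->0, 3->1, 4->4
match: 0->10, 1->2, 2->0, 3->1, 4->9
match: 0->20, 1->17, 2->11, 3->13, 4->19 | applicable
count: 3
applicable_count: 1


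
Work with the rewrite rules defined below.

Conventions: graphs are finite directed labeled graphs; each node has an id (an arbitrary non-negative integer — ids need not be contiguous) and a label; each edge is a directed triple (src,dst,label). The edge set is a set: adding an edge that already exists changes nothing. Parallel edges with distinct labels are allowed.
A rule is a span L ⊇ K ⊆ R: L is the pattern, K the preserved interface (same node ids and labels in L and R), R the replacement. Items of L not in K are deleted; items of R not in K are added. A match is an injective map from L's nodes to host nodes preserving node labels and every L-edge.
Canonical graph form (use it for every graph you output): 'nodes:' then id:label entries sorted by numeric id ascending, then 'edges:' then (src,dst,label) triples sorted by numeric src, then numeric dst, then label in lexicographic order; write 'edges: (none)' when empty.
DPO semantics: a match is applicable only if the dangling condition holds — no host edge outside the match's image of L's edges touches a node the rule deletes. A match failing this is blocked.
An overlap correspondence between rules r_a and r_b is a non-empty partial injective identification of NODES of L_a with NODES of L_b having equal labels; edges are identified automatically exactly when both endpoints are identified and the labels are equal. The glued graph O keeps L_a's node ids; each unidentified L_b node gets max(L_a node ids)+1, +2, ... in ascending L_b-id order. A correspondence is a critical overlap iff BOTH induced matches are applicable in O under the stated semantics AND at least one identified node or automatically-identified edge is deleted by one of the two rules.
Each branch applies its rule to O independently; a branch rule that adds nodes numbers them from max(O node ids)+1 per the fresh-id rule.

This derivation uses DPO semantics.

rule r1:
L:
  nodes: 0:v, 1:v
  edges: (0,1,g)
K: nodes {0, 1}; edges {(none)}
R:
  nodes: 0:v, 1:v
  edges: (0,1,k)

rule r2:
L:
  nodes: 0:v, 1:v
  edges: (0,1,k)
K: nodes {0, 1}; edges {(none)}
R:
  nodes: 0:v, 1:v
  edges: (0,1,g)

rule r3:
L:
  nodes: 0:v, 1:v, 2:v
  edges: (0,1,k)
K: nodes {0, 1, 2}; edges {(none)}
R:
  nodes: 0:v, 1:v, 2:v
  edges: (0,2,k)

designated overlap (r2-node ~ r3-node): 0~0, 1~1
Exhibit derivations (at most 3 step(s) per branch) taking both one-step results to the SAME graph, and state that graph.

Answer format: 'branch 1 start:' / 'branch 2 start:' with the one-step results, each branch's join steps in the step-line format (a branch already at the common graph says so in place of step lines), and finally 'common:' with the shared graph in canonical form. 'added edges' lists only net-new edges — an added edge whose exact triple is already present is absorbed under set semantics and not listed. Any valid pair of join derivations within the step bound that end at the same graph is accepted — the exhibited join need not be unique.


branch 1 start:
nodes: 0:v, 1:v, 2:v
edges: (0,1,g)
branch 2 start:
nodes: 0:v, 1:v, 2:v
edges: (0,2,k)
branch 1 step 1: rule r1; match: 0->0, 1->1; deleted nodes (none); deleted edges (0,1,g); added nodes (none); added edges (0,1,k); result: nodes: 0:v, 1:v, 2:v edges: (0,1,k)
branch 2 step 1: rule r3; match: 0->0, 1->2, 2->1; deleted nodes (none); deleted edges (0,2,k); added nodes (none); added edges (0,1,k); result: nodes: 0:v, 1:v, 2:v edges: (0,1,k)
common:
nodes: 0:v, 1:v, 2:v
edges: (0,1,k)


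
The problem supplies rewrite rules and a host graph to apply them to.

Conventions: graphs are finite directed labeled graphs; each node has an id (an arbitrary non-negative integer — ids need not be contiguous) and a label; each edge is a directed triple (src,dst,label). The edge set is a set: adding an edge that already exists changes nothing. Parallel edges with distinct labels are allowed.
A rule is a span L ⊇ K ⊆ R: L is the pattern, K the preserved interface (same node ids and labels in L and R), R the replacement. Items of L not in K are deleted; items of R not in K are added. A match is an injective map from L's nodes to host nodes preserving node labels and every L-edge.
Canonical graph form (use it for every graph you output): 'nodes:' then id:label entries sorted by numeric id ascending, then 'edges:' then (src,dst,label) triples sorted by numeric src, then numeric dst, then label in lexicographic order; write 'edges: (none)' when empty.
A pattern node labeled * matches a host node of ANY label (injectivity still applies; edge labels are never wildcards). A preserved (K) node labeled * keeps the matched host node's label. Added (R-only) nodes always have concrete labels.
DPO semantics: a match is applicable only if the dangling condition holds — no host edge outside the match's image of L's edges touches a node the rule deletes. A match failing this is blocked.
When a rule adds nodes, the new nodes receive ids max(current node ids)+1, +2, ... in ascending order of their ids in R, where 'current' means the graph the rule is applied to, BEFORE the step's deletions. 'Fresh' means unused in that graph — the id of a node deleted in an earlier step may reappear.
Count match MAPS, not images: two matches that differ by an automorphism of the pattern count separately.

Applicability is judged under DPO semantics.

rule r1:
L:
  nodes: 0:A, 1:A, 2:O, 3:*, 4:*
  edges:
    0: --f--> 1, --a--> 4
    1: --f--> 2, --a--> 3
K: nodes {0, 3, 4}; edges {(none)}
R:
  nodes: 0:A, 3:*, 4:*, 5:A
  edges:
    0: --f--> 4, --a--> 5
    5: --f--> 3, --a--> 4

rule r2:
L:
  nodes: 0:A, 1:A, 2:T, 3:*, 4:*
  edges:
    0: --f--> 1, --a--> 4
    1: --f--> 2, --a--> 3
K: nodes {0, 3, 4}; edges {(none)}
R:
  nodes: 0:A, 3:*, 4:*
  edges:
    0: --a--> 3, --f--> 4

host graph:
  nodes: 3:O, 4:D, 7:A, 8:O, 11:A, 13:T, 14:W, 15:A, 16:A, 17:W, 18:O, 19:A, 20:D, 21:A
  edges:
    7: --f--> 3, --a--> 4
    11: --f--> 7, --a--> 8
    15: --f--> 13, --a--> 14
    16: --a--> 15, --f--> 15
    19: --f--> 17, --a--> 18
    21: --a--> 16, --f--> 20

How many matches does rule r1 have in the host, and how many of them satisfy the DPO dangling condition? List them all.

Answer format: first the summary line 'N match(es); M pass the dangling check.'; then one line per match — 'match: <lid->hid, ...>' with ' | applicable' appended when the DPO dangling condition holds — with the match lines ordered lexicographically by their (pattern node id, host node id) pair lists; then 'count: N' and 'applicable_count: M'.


1 match(es); 1 pass the dangling check.
match: 0->11, 1->7, 2->3, 3->4, 4->8 | applicable
count: 1
applicable_count: 1
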